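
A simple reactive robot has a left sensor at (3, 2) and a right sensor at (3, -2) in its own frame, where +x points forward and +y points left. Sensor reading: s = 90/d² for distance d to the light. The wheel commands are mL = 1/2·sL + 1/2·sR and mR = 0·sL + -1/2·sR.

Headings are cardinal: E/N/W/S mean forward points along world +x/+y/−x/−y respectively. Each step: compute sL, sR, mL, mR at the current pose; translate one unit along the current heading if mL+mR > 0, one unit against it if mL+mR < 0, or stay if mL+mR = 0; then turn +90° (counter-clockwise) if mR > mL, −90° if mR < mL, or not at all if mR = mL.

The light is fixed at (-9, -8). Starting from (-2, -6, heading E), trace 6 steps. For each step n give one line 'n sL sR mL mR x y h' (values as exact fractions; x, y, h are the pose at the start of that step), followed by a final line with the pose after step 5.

0 45/58 9/10 243/290 -9/20 -2 -6 E
1 90/101 90/37 6210/3737 -45/37 -1 -6 S
2 45/13 45/17 675/221 -45/34 -1 -7 W
3 90/41 90/97 6210/3977 -45/97 -2 -7 N
4 45/58 9/10 243/290 -9/20 -2 -6 E
5 90/101 90/37 6210/3737 -45/37 -1 -6 S
final -1 -7 W

n=0: pose=(-2,-6,E); sL=45/58, sR=9/10; mL=243/290, mR=-9/20; mL+mR=45/116 → advance +1; mR−mL=-747/580 → turn -1·90°
n=1: pose=(-1,-6,S); sL=90/101, sR=90/37; mL=6210/3737, mR=-45/37; mL+mR=45/101 → advance +1; mR−mL=-10755/3737 → turn -1·90°
n=2: pose=(-1,-7,W); sL=45/13, sR=45/17; mL=675/221, mR=-45/34; mL+mR=45/26 → advance +1; mR−mL=-1935/442 → turn -1·90°
n=3: pose=(-2,-7,N); sL=90/41, sR=90/97; mL=6210/3977, mR=-45/97; mL+mR=45/41 → advance +1; mR−mL=-8055/3977 → turn -1·90°
n=4: pose=(-2,-6,E); sL=45/58, sR=9/10; mL=243/290, mR=-9/20; mL+mR=45/116 → advance +1; mR−mL=-747/580 → turn -1·90°
n=5: pose=(-1,-6,S); sL=90/101, sR=90/37; mL=6210/3737, mR=-45/37; mL+mR=45/101 → advance +1; mR−mL=-10755/3737 → turn -1·90°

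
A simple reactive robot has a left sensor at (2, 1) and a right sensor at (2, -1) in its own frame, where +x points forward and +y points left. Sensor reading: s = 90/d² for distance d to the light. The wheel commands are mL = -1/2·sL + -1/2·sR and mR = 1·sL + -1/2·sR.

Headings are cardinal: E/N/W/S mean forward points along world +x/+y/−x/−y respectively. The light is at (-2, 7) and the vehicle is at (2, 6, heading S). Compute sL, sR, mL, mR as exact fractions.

45/17 5 -65/17 5/34

left sensor world pos  = (3, 4); dL² = 34
right sensor world pos = (1, 4); dR² = 18
sL = 90/34 = 45/17
sR = 90/18 = 5
mL = -1/2·sL + -1/2·sR = -65/17
mR = 1·sL + -1/2·sR = 5/34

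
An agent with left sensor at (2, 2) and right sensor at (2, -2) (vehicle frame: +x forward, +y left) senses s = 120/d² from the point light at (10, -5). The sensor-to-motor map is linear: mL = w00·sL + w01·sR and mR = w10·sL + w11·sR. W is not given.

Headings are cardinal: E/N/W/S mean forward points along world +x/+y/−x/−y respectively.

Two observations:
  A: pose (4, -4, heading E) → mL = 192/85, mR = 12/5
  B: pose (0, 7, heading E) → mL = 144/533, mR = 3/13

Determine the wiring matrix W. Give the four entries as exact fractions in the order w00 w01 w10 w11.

-1 1 1/2 0

obs A: pose=(4,-4,E) → sL=24/5, sR=120/17, mL=192/85, mR=12/5
obs B: pose=(0,7,E) → sL=6/13, sR=30/41, mL=144/533, mR=3/13
sensor matrix S = [[24/5, 120/17], [6/13, 30/41]]; det S = 2304/9061
solve [mL_A; mL_B] = S·[w00; w01] and [mR_A; mR_B] = S·[w10; w11]:
  w00 = -1, w01 = 1, w10 = 1/2, w11 = 0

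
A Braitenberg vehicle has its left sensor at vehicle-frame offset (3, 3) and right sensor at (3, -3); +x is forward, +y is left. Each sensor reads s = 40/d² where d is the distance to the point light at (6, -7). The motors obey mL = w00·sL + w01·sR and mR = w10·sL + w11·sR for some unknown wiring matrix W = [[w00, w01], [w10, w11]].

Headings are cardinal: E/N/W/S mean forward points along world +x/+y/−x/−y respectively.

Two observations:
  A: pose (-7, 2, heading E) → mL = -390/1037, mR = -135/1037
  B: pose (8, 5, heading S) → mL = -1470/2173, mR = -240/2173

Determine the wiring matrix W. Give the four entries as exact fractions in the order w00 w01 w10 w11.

-1/2 -1 1 -1

obs A: pose=(-7,2,E) → sL=10/61, sR=5/17, mL=-390/1037, mR=-135/1037
obs B: pose=(8,5,S) → sL=20/53, sR=20/41, mL=-1470/2173, mR=-240/2173
sensor matrix S = [[10/61, 5/17], [20/53, 20/41]]; det S = -69900/2253401
solve [mL_A; mL_B] = S·[w00; w01] and [mR_A; mR_B] = S·[w10; w11]:
  w00 = -1/2, w01 = -1, w10 = 1, w11 = -1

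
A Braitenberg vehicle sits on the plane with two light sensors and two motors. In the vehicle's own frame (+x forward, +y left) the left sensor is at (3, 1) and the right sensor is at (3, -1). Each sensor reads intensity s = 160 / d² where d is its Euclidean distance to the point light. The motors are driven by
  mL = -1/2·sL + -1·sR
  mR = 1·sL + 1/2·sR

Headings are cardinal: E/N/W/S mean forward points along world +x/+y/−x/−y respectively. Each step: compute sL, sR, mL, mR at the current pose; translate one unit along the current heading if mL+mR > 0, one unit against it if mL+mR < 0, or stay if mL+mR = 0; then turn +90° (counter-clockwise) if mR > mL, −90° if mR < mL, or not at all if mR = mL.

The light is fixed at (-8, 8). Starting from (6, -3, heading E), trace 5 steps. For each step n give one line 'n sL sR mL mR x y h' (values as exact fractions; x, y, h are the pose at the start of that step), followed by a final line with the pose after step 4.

n=0: pose=(6,-3,E); sL=160/389, sR=160/433; mL=-96880/168437, mR=100400/168437; mL+mR=3520/168437 → advance +1; mR−mL=197280/168437 → turn +1·90°
n=1: pose=(7,-3,N); sL=8/13, sR=1/2; mL=-21/26, mR=45/52; mL+mR=3/52 → advance +1; mR−mL=87/52 → turn +1·90°
n=2: pose=(7,-2,W); sL=32/53, sR=32/45; mL=-2416/2385, mR=2288/2385; mL+mR=-128/2385 → advance -1; mR−mL=1568/795 → turn +1·90°
n=3: pose=(8,-2,S); sL=80/229, sR=80/197; mL=-26200/45113, mR=24920/45113; mL+mR=-1280/45113 → advance -1; mR−mL=51120/45113 → turn +1·90°
n=4: pose=(8,-1,E); sL=32/85, sR=160/461; mL=-20976/39185, mR=21552/39185; mL+mR=576/39185 → advance +1; mR−mL=42528/39185 → turn +1·90°

0 160/389 160/433 -96880/168437 100400/168437 6 -3 E
1 8/13 1/2 -21/26 45/52 7 -3 N
2 32/53 32/45 -2416/2385 2288/2385 7 -2 W
3 80/229 80/197 -26200/45113 24920/45113 8 -2 S
4 32/85 160/461 -20976/39185 21552/39185 8 -1 E
final 9 -1 N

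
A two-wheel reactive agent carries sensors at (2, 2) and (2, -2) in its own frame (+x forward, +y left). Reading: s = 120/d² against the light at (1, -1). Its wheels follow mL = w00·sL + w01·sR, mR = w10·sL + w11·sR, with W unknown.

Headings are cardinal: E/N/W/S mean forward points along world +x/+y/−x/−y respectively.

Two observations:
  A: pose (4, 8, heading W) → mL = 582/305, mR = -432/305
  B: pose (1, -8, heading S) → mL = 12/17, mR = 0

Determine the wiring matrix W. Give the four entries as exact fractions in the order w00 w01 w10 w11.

1 -1/2 -1 1

obs A: pose=(4,8,W) → sL=12/5, sR=60/61, mL=582/305, mR=-432/305
obs B: pose=(1,-8,S) → sL=24/17, sR=24/17, mL=12/17, mR=0
sensor matrix S = [[12/5, 60/61], [24/17, 24/17]]; det S = 10368/5185
solve [mL_A; mL_B] = S·[w00; w01] and [mR_A; mR_B] = S·[w10; w11]:
  w00 = 1, w01 = -1/2, w10 = -1, w11 = 1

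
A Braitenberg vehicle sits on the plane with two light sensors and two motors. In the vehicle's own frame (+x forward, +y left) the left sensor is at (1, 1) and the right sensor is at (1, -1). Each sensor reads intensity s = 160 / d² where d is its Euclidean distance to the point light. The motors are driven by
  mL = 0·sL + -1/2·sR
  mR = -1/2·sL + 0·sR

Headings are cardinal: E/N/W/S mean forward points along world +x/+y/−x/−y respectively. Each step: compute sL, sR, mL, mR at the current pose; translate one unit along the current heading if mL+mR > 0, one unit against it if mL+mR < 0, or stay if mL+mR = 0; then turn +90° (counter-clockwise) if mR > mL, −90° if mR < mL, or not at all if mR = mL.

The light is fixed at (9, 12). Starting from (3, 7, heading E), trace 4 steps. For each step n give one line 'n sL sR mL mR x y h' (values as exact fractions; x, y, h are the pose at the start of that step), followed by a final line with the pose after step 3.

n=0: pose=(3,7,E); sL=160/41, sR=160/61; mL=-80/61, mR=-80/41; mL+mR=-8160/2501 → advance -1; mR−mL=-1600/2501 → turn -1·90°
n=1: pose=(2,7,S); sL=20/9, sR=8/5; mL=-4/5, mR=-10/9; mL+mR=-86/45 → advance -1; mR−mL=-14/45 → turn -1·90°
n=2: pose=(2,8,W); sL=160/89, sR=160/73; mL=-80/73, mR=-80/89; mL+mR=-12960/6497 → advance -1; mR−mL=1280/6497 → turn +1·90°
n=3: pose=(3,8,S); sL=16/5, sR=80/37; mL=-40/37, mR=-8/5; mL+mR=-496/185 → advance -1; mR−mL=-96/185 → turn -1·90°

0 160/41 160/61 -80/61 -80/41 3 7 E
1 20/9 8/5 -4/5 -10/9 2 7 S
2 160/89 160/73 -80/73 -80/89 2 8 W
3 16/5 80/37 -40/37 -8/5 3 8 S
final 3 9 W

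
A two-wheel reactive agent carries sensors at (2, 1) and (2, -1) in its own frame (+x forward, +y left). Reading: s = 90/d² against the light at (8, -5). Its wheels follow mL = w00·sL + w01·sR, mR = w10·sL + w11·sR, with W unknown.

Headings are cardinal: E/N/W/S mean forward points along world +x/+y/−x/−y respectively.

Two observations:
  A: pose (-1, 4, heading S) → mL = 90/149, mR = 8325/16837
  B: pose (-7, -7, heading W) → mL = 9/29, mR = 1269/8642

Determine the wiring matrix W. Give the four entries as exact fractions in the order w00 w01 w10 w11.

0 1 1 -1/2

obs A: pose=(-1,4,S) → sL=90/113, sR=90/149, mL=90/149, mR=8325/16837
obs B: pose=(-7,-7,W) → sL=45/149, sR=9/29, mL=9/29, mR=1269/8642
sensor matrix S = [[90/113, 90/149], [45/149, 9/29]]; det S = 4710960/72752677
solve [mL_A; mL_B] = S·[w00; w01] and [mR_A; mR_B] = S·[w10; w11]:
  w00 = 0, w01 = 1, w10 = 1, w11 = -1/2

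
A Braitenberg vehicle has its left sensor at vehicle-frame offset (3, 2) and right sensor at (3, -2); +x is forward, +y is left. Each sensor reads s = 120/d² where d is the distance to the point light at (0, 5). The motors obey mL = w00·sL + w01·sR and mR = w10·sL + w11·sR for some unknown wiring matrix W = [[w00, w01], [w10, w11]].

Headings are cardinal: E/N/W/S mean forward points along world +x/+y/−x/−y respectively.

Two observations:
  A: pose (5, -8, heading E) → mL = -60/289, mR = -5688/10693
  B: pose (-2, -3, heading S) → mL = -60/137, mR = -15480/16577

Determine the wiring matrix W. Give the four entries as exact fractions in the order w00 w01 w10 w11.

0 -1/2 -1/2 -1/2

obs A: pose=(5,-8,E) → sL=24/37, sR=120/289, mL=-60/289, mR=-5688/10693
obs B: pose=(-2,-3,S) → sL=120/121, sR=120/137, mL=-60/137, mR=-15480/16577
sensor matrix S = [[24/37, 120/289], [120/121, 120/137]]; det S = 27717120/177257861
solve [mL_A; mL_B] = S·[w00; w01] and [mR_A; mR_B] = S·[w10; w11]:
  w00 = 0, w01 = -1/2, w10 = -1/2, w11 = -1/2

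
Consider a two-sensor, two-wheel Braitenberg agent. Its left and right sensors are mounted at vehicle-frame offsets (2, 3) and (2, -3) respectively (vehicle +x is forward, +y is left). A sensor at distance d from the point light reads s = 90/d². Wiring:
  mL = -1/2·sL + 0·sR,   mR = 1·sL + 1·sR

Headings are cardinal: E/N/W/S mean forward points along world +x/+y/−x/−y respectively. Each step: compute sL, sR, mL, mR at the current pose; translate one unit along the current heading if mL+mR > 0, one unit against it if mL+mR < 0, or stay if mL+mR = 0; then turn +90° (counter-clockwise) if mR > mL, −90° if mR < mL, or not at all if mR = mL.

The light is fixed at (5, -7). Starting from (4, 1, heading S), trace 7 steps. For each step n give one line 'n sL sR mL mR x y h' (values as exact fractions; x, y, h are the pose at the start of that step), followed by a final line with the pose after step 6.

0 9/4 45/26 -9/8 207/52 4 1 S
1 90/101 90/17 -45/101 10620/1717 4 0 E
2 1 1 -1/2 2 5 0 N
3 90/29 18/25 -45/29 2772/725 5 1 W
4 9/4 45/26 -9/8 207/52 4 1 S
5 90/101 90/17 -45/101 10620/1717 4 0 E
6 1 1 -1/2 2 5 0 N
final 5 1 W

n=0: pose=(4,1,S); sL=9/4, sR=45/26; mL=-9/8, mR=207/52; mL+mR=297/104 → advance +1; mR−mL=531/104 → turn +1·90°
n=1: pose=(4,0,E); sL=90/101, sR=90/17; mL=-45/101, mR=10620/1717; mL+mR=9855/1717 → advance +1; mR−mL=11385/1717 → turn +1·90°
n=2: pose=(5,0,N); sL=1, sR=1; mL=-1/2, mR=2; mL+mR=3/2 → advance +1; mR−mL=5/2 → turn +1·90°
n=3: pose=(5,1,W); sL=90/29, sR=18/25; mL=-45/29, mR=2772/725; mL+mR=1647/725 → advance +1; mR−mL=3897/725 → turn +1·90°
n=4: pose=(4,1,S); sL=9/4, sR=45/26; mL=-9/8, mR=207/52; mL+mR=297/104 → advance +1; mR−mL=531/104 → turn +1·90°
n=5: pose=(4,0,E); sL=90/101, sR=90/17; mL=-45/101, mR=10620/1717; mL+mR=9855/1717 → advance +1; mR−mL=11385/1717 → turn +1·90°
n=6: pose=(5,0,N); sL=1, sR=1; mL=-1/2, mR=2; mL+mR=3/2 → advance +1; mR−mL=5/2 → turn +1·90°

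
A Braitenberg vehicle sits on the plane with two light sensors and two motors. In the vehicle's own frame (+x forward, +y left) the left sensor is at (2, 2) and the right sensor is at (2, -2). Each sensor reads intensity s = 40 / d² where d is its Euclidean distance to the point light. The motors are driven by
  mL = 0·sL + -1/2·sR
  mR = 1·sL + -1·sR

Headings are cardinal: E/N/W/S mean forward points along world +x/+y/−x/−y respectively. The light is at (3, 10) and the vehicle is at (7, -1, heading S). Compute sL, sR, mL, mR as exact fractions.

8/41 40/173 -20/173 -256/7093

left sensor world pos  = (9, -3); dL² = 205
right sensor world pos = (5, -3); dR² = 173
sL = 40/205 = 8/41
sR = 40/173 = 40/173
mL = 0·sL + -1/2·sR = -20/173
mR = 1·sL + -1·sR = -256/7093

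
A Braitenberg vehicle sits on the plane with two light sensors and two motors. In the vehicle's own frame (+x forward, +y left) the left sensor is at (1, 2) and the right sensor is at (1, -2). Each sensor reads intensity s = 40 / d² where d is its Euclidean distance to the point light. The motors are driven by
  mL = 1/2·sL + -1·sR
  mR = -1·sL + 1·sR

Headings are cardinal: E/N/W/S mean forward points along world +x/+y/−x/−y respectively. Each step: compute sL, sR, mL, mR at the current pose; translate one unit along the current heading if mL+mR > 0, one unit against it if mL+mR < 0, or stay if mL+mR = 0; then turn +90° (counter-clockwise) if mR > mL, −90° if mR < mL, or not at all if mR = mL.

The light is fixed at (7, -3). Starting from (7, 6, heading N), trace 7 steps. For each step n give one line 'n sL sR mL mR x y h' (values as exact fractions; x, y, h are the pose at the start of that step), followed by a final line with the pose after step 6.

0 5/13 5/13 -5/26 0 7 6 N
1 40/37 40/101 540/3737 -2560/3737 7 5 W
2 20/41 4/9 -74/369 -16/369 8 5 N
3 8/5 40/81 124/405 -448/405 8 4 W
4 5/8 1/2 -3/16 -1/8 9 4 N
5 40/17 8/13 124/221 -384/221 9 3 W
6 4/5 20/37 -26/185 -48/185 10 3 N
final 10 2 E

n=0: pose=(7,6,N); sL=5/13, sR=5/13; mL=-5/26, mR=0; mL+mR=-5/26 → advance -1; mR−mL=5/26 → turn +1·90°
n=1: pose=(7,5,W); sL=40/37, sR=40/101; mL=540/3737, mR=-2560/3737; mL+mR=-20/37 → advance -1; mR−mL=-3100/3737 → turn -1·90°
n=2: pose=(8,5,N); sL=20/41, sR=4/9; mL=-74/369, mR=-16/369; mL+mR=-10/41 → advance -1; mR−mL=58/369 → turn +1·90°
n=3: pose=(8,4,W); sL=8/5, sR=40/81; mL=124/405, mR=-448/405; mL+mR=-4/5 → advance -1; mR−mL=-572/405 → turn -1·90°
n=4: pose=(9,4,N); sL=5/8, sR=1/2; mL=-3/16, mR=-1/8; mL+mR=-5/16 → advance -1; mR−mL=1/16 → turn +1·90°
n=5: pose=(9,3,W); sL=40/17, sR=8/13; mL=124/221, mR=-384/221; mL+mR=-20/17 → advance -1; mR−mL=-508/221 → turn -1·90°
n=6: pose=(10,3,N); sL=4/5, sR=20/37; mL=-26/185, mR=-48/185; mL+mR=-2/5 → advance -1; mR−mL=-22/185 → turn -1·90°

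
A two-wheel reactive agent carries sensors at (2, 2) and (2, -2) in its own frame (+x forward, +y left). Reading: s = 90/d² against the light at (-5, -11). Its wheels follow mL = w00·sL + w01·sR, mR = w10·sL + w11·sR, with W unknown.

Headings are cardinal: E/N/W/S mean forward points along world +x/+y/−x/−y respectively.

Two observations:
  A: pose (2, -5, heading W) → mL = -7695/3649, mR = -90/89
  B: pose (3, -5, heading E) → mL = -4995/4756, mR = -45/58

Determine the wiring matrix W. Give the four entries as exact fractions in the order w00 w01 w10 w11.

obs A: pose=(2,-5,W) → sL=90/41, sR=90/89, mL=-7695/3649, mR=-90/89
obs B: pose=(3,-5,E) → sL=45/82, sR=45/58, mL=-4995/4756, mR=-45/58
sensor matrix S = [[90/41, 90/89], [45/82, 45/58]]; det S = 121500/105821
solve [mL_A; mL_B] = S·[w00; w01] and [mR_A; mR_B] = S·[w10; w11]:
  w00 = -1/2, w01 = -1, w10 = 0, w11 = -1

-1/2 -1 0 -1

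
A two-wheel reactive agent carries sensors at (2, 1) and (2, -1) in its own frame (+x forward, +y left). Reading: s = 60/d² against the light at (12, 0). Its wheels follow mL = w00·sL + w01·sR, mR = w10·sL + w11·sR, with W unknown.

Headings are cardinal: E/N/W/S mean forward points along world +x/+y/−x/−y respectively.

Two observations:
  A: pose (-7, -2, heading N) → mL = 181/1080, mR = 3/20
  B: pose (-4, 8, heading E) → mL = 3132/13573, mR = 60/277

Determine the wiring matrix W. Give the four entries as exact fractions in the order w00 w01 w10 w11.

obs A: pose=(-7,-2,N) → sL=3/20, sR=5/27, mL=181/1080, mR=3/20
obs B: pose=(-4,8,E) → sL=60/277, sR=12/49, mL=3132/13573, mR=60/277
sensor matrix S = [[3/20, 5/27], [60/277, 12/49]]; det S = -2063/610785
solve [mL_A; mL_B] = S·[w00; w01] and [mR_A; mR_B] = S·[w10; w11]:
  w00 = 1/2, w01 = 1/2, w10 = 1, w11 = 0

1/2 1/2 1 0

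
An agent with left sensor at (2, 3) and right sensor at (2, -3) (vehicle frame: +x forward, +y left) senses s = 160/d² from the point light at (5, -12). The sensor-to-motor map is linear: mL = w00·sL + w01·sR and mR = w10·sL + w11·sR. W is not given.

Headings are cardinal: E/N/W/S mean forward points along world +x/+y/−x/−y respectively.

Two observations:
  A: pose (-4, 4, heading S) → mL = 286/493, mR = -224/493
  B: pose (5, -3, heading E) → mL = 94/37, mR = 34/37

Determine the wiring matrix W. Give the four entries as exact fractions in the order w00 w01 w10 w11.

1/2 1/2 -1 1/2

obs A: pose=(-4,4,S) → sL=20/29, sR=8/17, mL=286/493, mR=-224/493
obs B: pose=(5,-3,E) → sL=40/37, sR=4, mL=94/37, mR=34/37
sensor matrix S = [[20/29, 8/17], [40/37, 4]]; det S = 41040/18241
solve [mL_A; mL_B] = S·[w00; w01] and [mR_A; mR_B] = S·[w10; w11]:
  w00 = 1/2, w01 = 1/2, w10 = -1, w11 = 1/2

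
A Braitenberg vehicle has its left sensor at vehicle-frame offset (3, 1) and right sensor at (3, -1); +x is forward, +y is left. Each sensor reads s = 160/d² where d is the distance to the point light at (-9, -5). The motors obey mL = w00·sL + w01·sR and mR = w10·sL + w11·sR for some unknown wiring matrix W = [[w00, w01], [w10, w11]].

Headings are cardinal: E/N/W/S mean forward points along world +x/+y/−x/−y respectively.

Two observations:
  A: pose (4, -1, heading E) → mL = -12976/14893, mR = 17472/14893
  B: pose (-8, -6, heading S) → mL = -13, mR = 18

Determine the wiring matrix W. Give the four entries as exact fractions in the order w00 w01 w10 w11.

-1 -1/2 1 1

obs A: pose=(4,-1,E) → sL=160/281, sR=32/53, mL=-12976/14893, mR=17472/14893
obs B: pose=(-8,-6,S) → sL=8, sR=10, mL=-13, mR=18
sensor matrix S = [[160/281, 32/53], [8, 10]]; det S = 12864/14893
solve [mL_A; mL_B] = S·[w00; w01] and [mR_A; mR_B] = S·[w10; w11]:
  w00 = -1, w01 = -1/2, w10 = 1, w11 = 1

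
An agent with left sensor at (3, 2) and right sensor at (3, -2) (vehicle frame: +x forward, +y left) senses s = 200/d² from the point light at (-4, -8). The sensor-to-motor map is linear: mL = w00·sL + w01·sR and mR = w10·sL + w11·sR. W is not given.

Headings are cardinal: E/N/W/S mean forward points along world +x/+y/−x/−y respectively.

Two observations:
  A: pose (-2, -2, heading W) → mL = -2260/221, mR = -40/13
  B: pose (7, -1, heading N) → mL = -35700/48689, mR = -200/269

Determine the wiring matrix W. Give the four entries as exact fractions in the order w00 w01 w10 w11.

obs A: pose=(-2,-2,W) → sL=200/17, sR=40/13, mL=-2260/221, mR=-40/13
obs B: pose=(7,-1,N) → sL=200/181, sR=200/269, mL=-35700/48689, mR=-200/269
sensor matrix S = [[200/17, 40/13], [200/181, 200/269]]; det S = 57536000/10760269
solve [mL_A; mL_B] = S·[w00; w01] and [mR_A; mR_B] = S·[w10; w11]:
  w00 = -1, w01 = 1/2, w10 = 0, w11 = -1

-1 1/2 0 -1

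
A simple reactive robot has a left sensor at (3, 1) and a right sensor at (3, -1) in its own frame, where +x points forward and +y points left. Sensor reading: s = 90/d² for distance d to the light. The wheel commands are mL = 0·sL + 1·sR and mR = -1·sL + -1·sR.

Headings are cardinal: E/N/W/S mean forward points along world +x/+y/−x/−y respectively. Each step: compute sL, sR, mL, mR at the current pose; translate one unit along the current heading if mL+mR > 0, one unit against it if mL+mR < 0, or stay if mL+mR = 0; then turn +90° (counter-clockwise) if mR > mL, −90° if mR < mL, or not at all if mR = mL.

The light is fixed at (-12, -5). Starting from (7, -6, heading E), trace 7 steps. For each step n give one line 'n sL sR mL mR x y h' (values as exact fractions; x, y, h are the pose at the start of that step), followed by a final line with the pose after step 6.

0 45/242 45/244 45/244 -10935/29524 7 -6 E
1 90/377 18/61 18/61 -12276/22997 6 -6 S
2 45/113 45/113 45/113 -90/113 6 -5 W
3 10/37 90/409 90/409 -7420/15133 7 -5 N
4 45/242 45/244 45/244 -10935/29524 7 -6 E
5 90/377 18/61 18/61 -12276/22997 6 -6 S
6 45/113 45/113 45/113 -90/113 6 -5 W
final 7 -5 N

n=0: pose=(7,-6,E); sL=45/242, sR=45/244; mL=45/244, mR=-10935/29524; mL+mR=-45/242 → advance -1; mR−mL=-4095/7381 → turn -1·90°
n=1: pose=(6,-6,S); sL=90/377, sR=18/61; mL=18/61, mR=-12276/22997; mL+mR=-90/377 → advance -1; mR−mL=-19062/22997 → turn -1·90°
n=2: pose=(6,-5,W); sL=45/113, sR=45/113; mL=45/113, mR=-90/113; mL+mR=-45/113 → advance -1; mR−mL=-135/113 → turn -1·90°
n=3: pose=(7,-5,N); sL=10/37, sR=90/409; mL=90/409, mR=-7420/15133; mL+mR=-10/37 → advance -1; mR−mL=-10750/15133 → turn -1·90°
n=4: pose=(7,-6,E); sL=45/242, sR=45/244; mL=45/244, mR=-10935/29524; mL+mR=-45/242 → advance -1; mR−mL=-4095/7381 → turn -1·90°
n=5: pose=(6,-6,S); sL=90/377, sR=18/61; mL=18/61, mR=-12276/22997; mL+mR=-90/377 → advance -1; mR−mL=-19062/22997 → turn -1·90°
n=6: pose=(6,-5,W); sL=45/113, sR=45/113; mL=45/113, mR=-90/113; mL+mR=-45/113 → advance -1; mR−mL=-135/113 → turn -1·90°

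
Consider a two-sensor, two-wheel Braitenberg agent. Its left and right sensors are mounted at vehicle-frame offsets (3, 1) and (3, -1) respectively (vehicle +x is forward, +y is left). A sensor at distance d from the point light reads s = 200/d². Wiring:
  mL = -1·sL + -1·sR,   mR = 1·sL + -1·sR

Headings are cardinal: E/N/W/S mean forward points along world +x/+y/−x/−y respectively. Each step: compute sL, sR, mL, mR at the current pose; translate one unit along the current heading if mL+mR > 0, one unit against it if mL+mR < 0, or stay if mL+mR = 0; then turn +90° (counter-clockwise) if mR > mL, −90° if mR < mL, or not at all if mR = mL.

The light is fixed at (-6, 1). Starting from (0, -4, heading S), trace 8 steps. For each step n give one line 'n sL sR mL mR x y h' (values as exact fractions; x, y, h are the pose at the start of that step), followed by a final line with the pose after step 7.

n=0: pose=(0,-4,S); sL=200/113, sR=200/89; mL=-40400/10057, mR=-4800/10057; mL+mR=-400/89 → advance -1; mR−mL=400/113 → turn +1·90°
n=1: pose=(0,-3,E); sL=20/9, sR=100/53; mL=-1960/477, mR=160/477; mL+mR=-200/53 → advance -1; mR−mL=40/9 → turn +1·90°
n=2: pose=(-1,-3,N); sL=200/17, sR=200/37; mL=-10800/629, mR=4000/629; mL+mR=-400/37 → advance -1; mR−mL=400/17 → turn +1·90°
n=3: pose=(-1,-4,W); sL=5, sR=10; mL=-15, mR=-5; mL+mR=-20 → advance -1; mR−mL=10 → turn +1·90°
n=4: pose=(0,-4,S); sL=200/113, sR=200/89; mL=-40400/10057, mR=-4800/10057; mL+mR=-400/89 → advance -1; mR−mL=400/113 → turn +1·90°
n=5: pose=(0,-3,E); sL=20/9, sR=100/53; mL=-1960/477, mR=160/477; mL+mR=-200/53 → advance -1; mR−mL=40/9 → turn +1·90°
n=6: pose=(-1,-3,N); sL=200/17, sR=200/37; mL=-10800/629, mR=4000/629; mL+mR=-400/37 → advance -1; mR−mL=400/17 → turn +1·90°
n=7: pose=(-1,-4,W); sL=5, sR=10; mL=-15, mR=-5; mL+mR=-20 → advance -1; mR−mL=10 → turn +1·90°

0 200/113 200/89 -40400/10057 -4800/10057 0 -4 S
1 20/9 100/53 -1960/477 160/477 0 -3 E
2 200/17 200/37 -10800/629 4000/629 -1 -3 N
3 5 10 -15 -5 -1 -4 W
4 200/113 200/89 -40400/10057 -4800/10057 0 -4 S
5 20/9 100/53 -1960/477 160/477 0 -3 E
6 200/17 200/37 -10800/629 4000/629 -1 -3 N
7 5 10 -15 -5 -1 -4 W
final 0 -4 S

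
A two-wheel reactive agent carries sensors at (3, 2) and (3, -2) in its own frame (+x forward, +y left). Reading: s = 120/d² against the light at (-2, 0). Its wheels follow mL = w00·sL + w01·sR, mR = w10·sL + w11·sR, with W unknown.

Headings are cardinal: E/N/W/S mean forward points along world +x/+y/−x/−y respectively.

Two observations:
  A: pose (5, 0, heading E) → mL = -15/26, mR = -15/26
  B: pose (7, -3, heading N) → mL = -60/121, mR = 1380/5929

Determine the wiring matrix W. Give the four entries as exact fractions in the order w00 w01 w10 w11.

0 -1/2 1/2 -1

obs A: pose=(5,0,E) → sL=15/13, sR=15/13, mL=-15/26, mR=-15/26
obs B: pose=(7,-3,N) → sL=120/49, sR=120/121, mL=-60/121, mR=1380/5929
sensor matrix S = [[15/13, 15/13], [120/49, 120/121]]; det S = -129600/77077
solve [mL_A; mL_B] = S·[w00; w01] and [mR_A; mR_B] = S·[w10; w11]:
  w00 = 0, w01 = -1/2, w10 = 1/2, w11 = -1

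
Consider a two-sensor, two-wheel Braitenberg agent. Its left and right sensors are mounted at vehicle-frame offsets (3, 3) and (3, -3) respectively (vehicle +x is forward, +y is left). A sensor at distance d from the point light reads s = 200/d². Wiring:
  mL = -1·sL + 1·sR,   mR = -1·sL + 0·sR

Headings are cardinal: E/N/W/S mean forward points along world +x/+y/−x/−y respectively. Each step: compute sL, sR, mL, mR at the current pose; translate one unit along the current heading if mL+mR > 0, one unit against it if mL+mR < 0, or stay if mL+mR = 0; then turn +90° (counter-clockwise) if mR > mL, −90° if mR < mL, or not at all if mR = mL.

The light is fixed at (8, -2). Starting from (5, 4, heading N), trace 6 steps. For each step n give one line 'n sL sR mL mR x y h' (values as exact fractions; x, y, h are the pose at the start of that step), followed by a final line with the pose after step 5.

n=0: pose=(5,4,N); sL=200/117, sR=200/81; mL=800/1053, mR=-200/117; mL+mR=-1000/1053 → advance -1; mR−mL=-200/81 → turn -1·90°
n=1: pose=(5,3,E); sL=25/8, sR=50; mL=375/8, mR=-25/8; mL+mR=175/4 → advance +1; mR−mL=-50 → turn -1·90°
n=2: pose=(6,3,S); sL=40, sR=200/29; mL=-960/29, mR=-40; mL+mR=-2120/29 → advance -1; mR−mL=-200/29 → turn -1·90°
n=3: pose=(6,4,W); sL=100/17, sR=100/53; mL=-3600/901, mR=-100/17; mL+mR=-8900/901 → advance -1; mR−mL=-100/53 → turn -1·90°
n=4: pose=(7,4,N); sL=200/97, sR=40/17; mL=480/1649, mR=-200/97; mL+mR=-2920/1649 → advance -1; mR−mL=-40/17 → turn -1·90°
n=5: pose=(7,3,E); sL=50/17, sR=25; mL=375/17, mR=-50/17; mL+mR=325/17 → advance +1; mR−mL=-25 → turn -1·90°

0 200/117 200/81 800/1053 -200/117 5 4 N
1 25/8 50 375/8 -25/8 5 3 E
2 40 200/29 -960/29 -40 6 3 S
3 100/17 100/53 -3600/901 -100/17 6 4 W
4 200/97 40/17 480/1649 -200/97 7 4 N
5 50/17 25 375/17 -50/17 7 3 E
final 8 3 S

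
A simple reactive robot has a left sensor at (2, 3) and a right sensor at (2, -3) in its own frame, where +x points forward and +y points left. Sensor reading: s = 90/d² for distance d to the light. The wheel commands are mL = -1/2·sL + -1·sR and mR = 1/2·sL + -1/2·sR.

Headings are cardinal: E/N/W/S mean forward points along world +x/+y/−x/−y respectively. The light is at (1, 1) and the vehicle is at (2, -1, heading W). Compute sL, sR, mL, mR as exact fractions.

left sensor world pos  = (0, -4); dL² = 26
right sensor world pos = (0, 2); dR² = 2
sL = 90/26 = 45/13
sR = 90/2 = 45
mL = -1/2·sL + -1·sR = -1215/26
mR = 1/2·sL + -1/2·sR = -270/13

45/13 45 -1215/26 -270/13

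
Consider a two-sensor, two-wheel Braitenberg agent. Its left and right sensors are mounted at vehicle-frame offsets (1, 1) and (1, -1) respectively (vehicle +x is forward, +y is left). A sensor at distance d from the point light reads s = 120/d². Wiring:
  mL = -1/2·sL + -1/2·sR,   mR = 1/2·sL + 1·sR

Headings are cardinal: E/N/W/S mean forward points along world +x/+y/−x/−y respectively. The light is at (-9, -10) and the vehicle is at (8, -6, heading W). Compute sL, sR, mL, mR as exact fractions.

left sensor world pos  = (7, -7); dL² = 265
right sensor world pos = (7, -5); dR² = 281
sL = 120/265 = 24/53
sR = 120/281 = 120/281
mL = -1/2·sL + -1/2·sR = -6552/14893
mR = 1/2·sL + 1·sR = 9732/14893

24/53 120/281 -6552/14893 9732/14893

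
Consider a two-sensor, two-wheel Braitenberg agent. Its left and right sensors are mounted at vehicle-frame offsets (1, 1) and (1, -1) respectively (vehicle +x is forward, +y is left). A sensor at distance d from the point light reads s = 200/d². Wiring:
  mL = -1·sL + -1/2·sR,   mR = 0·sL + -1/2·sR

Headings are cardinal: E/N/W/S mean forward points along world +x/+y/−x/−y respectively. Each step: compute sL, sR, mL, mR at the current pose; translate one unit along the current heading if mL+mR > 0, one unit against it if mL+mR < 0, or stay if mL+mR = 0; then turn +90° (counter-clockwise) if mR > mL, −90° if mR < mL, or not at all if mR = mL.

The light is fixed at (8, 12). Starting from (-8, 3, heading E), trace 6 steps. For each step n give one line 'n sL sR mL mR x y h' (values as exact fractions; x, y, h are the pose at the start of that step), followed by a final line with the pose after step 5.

n=0: pose=(-8,3,E); sL=200/289, sR=8/13; mL=-3756/3757, mR=-4/13; mL+mR=-4912/3757 → advance -1; mR−mL=200/289 → turn +1·90°
n=1: pose=(-9,3,N); sL=50/97, sR=5/8; mL=-1285/1552, mR=-5/16; mL+mR=-885/776 → advance -1; mR−mL=50/97 → turn +1·90°
n=2: pose=(-9,2,W); sL=40/89, sR=40/81; mL=-5020/7209, mR=-20/81; mL+mR=-6800/7209 → advance -1; mR−mL=40/89 → turn +1·90°
n=3: pose=(-8,2,S); sL=100/173, sR=20/41; mL=-5830/7093, mR=-10/41; mL+mR=-7560/7093 → advance -1; mR−mL=100/173 → turn +1·90°
n=4: pose=(-8,3,E); sL=200/289, sR=8/13; mL=-3756/3757, mR=-4/13; mL+mR=-4912/3757 → advance -1; mR−mL=200/289 → turn +1·90°
n=5: pose=(-9,3,N); sL=50/97, sR=5/8; mL=-1285/1552, mR=-5/16; mL+mR=-885/776 → advance -1; mR−mL=50/97 → turn +1·90°

0 200/289 8/13 -3756/3757 -4/13 -8 3 E
1 50/97 5/8 -1285/1552 -5/16 -9 3 N
2 40/89 40/81 -5020/7209 -20/81 -9 2 W
3 100/173 20/41 -5830/7093 -10/41 -8 2 S
4 200/289 8/13 -3756/3757 -4/13 -8 3 E
5 50/97 5/8 -1285/1552 -5/16 -9 3 N
final -9 2 W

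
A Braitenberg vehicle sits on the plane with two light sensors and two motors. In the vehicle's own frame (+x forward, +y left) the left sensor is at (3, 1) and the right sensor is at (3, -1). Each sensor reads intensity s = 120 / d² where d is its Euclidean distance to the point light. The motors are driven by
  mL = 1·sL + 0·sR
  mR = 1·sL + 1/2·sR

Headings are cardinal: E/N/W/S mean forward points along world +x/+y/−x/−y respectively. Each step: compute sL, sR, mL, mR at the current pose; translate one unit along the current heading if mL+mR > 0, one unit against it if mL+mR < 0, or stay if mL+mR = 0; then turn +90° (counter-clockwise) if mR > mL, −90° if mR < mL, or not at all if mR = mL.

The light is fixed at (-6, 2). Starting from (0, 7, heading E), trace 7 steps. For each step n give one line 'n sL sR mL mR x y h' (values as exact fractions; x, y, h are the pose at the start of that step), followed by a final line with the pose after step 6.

n=0: pose=(0,7,E); sL=40/39, sR=120/97; mL=40/39, mR=6220/3783; mL+mR=10100/3783 → advance +1; mR−mL=60/97 → turn +1·90°
n=1: pose=(1,7,N); sL=6/5, sR=15/16; mL=6/5, mR=267/160; mL+mR=459/160 → advance +1; mR−mL=15/32 → turn +1·90°
n=2: pose=(1,8,W); sL=120/41, sR=24/13; mL=120/41, mR=2052/533; mL+mR=3612/533 → advance +1; mR−mL=12/13 → turn +1·90°
n=3: pose=(0,8,S); sL=60/29, sR=60/17; mL=60/29, mR=1890/493; mL+mR=2910/493 → advance +1; mR−mL=30/17 → turn +1·90°
n=4: pose=(0,7,E); sL=40/39, sR=120/97; mL=40/39, mR=6220/3783; mL+mR=10100/3783 → advance +1; mR−mL=60/97 → turn +1·90°
n=5: pose=(1,7,N); sL=6/5, sR=15/16; mL=6/5, mR=267/160; mL+mR=459/160 → advance +1; mR−mL=15/32 → turn +1·90°
n=6: pose=(1,8,W); sL=120/41, sR=24/13; mL=120/41, mR=2052/533; mL+mR=3612/533 → advance +1; mR−mL=12/13 → turn +1·90°

0 40/39 120/97 40/39 6220/3783 0 7 E
1 6/5 15/16 6/5 267/160 1 7 N
2 120/41 24/13 120/41 2052/533 1 8 W
3 60/29 60/17 60/29 1890/493 0 8 S
4 40/39 120/97 40/39 6220/3783 0 7 E
5 6/5 15/16 6/5 267/160 1 7 N
6 120/41 24/13 120/41 2052/533 1 8 W
final 0 8 S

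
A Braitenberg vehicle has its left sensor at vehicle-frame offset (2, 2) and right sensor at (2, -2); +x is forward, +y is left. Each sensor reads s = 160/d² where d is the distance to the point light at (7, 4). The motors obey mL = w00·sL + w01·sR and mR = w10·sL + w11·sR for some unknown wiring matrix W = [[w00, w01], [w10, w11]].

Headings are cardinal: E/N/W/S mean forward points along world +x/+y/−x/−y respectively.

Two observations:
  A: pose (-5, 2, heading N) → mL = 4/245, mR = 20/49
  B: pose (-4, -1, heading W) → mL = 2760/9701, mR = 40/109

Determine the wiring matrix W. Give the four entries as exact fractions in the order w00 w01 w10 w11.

1 -1/2 1/2 0

obs A: pose=(-5,2,N) → sL=40/49, sR=8/5, mL=4/245, mR=20/49
obs B: pose=(-4,-1,W) → sL=80/109, sR=80/89, mL=2760/9701, mR=40/109
sensor matrix S = [[40/49, 8/5], [80/109, 80/89]]; det S = -209408/475349
solve [mL_A; mL_B] = S·[w00; w01] and [mR_A; mR_B] = S·[w10; w11]:
  w00 = 1, w01 = -1/2, w10 = 1/2, w11 = 0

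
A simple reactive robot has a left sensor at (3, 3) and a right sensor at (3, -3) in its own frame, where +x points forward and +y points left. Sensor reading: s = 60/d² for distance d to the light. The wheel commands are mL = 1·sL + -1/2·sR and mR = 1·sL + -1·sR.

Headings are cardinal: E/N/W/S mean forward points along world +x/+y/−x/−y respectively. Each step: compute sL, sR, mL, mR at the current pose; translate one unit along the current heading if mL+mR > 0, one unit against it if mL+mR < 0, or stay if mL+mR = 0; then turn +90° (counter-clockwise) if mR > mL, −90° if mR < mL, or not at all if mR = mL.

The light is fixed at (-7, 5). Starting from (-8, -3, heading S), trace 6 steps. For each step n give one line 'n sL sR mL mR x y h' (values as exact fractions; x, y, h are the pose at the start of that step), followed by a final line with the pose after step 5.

n=0: pose=(-8,-3,S); sL=12/25, sR=60/137; mL=894/3425, mR=144/3425; mL+mR=1038/3425 → advance +1; mR−mL=-30/137 → turn -1·90°
n=1: pose=(-8,-4,W); sL=3/8, sR=15/13; mL=-21/104, mR=-81/104; mL+mR=-51/52 → advance -1; mR−mL=-15/26 → turn -1·90°
n=2: pose=(-7,-4,N); sL=4/3, sR=4/3; mL=2/3, mR=0; mL+mR=2/3 → advance +1; mR−mL=-2/3 → turn -1·90°
n=3: pose=(-7,-3,E); sL=30/17, sR=6/13; mL=339/221, mR=288/221; mL+mR=627/221 → advance +1; mR−mL=-3/13 → turn -1·90°
n=4: pose=(-6,-3,S); sL=60/137, sR=12/25; mL=678/3425, mR=-144/3425; mL+mR=534/3425 → advance +1; mR−mL=-6/25 → turn -1·90°
n=5: pose=(-6,-4,W); sL=15/37, sR=3/2; mL=-51/148, mR=-81/74; mL+mR=-213/148 → advance -1; mR−mL=-3/4 → turn -1·90°

0 12/25 60/137 894/3425 144/3425 -8 -3 S
1 3/8 15/13 -21/104 -81/104 -8 -4 W
2 4/3 4/3 2/3 0 -7 -4 N
3 30/17 6/13 339/221 288/221 -7 -3 E
4 60/137 12/25 678/3425 -144/3425 -6 -3 S
5 15/37 3/2 -51/148 -81/74 -6 -4 W
final -5 -4 N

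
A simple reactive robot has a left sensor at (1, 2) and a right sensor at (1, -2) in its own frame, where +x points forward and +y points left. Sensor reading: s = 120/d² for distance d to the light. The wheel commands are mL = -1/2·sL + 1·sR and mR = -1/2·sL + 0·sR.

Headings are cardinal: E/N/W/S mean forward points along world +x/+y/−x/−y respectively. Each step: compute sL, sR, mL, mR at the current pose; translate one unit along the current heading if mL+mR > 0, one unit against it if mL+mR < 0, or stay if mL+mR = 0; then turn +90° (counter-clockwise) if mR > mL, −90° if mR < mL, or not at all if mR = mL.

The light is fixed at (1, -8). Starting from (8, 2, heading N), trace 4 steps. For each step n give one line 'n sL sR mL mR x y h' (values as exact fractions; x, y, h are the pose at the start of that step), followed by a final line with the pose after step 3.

n=0: pose=(8,2,N); sL=60/73, sR=60/101; mL=1350/7373, mR=-30/73; mL+mR=-1680/7373 → advance -1; mR−mL=-60/101 → turn -1·90°
n=1: pose=(8,1,E); sL=24/37, sR=120/113; mL=3084/4181, mR=-12/37; mL+mR=1728/4181 → advance +1; mR−mL=-120/113 → turn -1·90°
n=2: pose=(9,1,S); sL=30/41, sR=6/5; mL=171/205, mR=-15/41; mL+mR=96/205 → advance +1; mR−mL=-6/5 → turn -1·90°
n=3: pose=(9,0,W); sL=24/17, sR=120/149; mL=252/2533, mR=-12/17; mL+mR=-1536/2533 → advance -1; mR−mL=-120/149 → turn -1·90°

0 60/73 60/101 1350/7373 -30/73 8 2 N
1 24/37 120/113 3084/4181 -12/37 8 1 E
2 30/41 6/5 171/205 -15/41 9 1 S
3 24/17 120/149 252/2533 -12/17 9 0 W
final 10 0 N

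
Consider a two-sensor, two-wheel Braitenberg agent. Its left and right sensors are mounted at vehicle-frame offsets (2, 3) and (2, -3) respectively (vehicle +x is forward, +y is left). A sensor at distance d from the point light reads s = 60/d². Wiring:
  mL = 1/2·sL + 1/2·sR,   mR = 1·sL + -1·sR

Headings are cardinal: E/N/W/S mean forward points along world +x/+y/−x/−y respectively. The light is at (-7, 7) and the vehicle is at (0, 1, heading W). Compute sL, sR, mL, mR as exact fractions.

30/53 30/17 1050/901 -1080/901

left sensor world pos  = (-2, -2); dL² = 106
right sensor world pos = (-2, 4); dR² = 34
sL = 60/106 = 30/53
sR = 60/34 = 30/17
mL = 1/2·sL + 1/2·sR = 1050/901
mR = 1·sL + -1·sR = -1080/901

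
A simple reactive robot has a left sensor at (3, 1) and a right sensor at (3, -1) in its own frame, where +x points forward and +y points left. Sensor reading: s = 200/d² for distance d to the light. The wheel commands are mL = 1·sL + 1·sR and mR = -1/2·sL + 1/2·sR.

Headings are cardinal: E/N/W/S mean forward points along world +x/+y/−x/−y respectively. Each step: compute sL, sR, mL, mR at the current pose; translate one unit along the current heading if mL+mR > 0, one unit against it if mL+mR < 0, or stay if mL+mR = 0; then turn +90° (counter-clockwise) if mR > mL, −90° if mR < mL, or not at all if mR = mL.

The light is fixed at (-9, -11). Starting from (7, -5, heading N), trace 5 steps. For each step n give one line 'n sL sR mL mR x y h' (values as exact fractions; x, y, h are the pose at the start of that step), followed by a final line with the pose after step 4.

0 100/153 20/37 6760/5661 -320/5661 7 -5 N
1 8/17 200/397 6576/6749 112/6749 7 -4 E
2 10/17 25/34 45/34 5/68 8 -4 S
3 200/221 40/49 18640/10829 -480/10829 8 -5 W
4 100/153 20/37 6760/5661 -320/5661 7 -5 N
final 7 -4 E

n=0: pose=(7,-5,N); sL=100/153, sR=20/37; mL=6760/5661, mR=-320/5661; mL+mR=6440/5661 → advance +1; mR−mL=-2360/1887 → turn -1·90°
n=1: pose=(7,-4,E); sL=8/17, sR=200/397; mL=6576/6749, mR=112/6749; mL+mR=6688/6749 → advance +1; mR−mL=-6464/6749 → turn -1·90°
n=2: pose=(8,-4,S); sL=10/17, sR=25/34; mL=45/34, mR=5/68; mL+mR=95/68 → advance +1; mR−mL=-5/4 → turn -1·90°
n=3: pose=(8,-5,W); sL=200/221, sR=40/49; mL=18640/10829, mR=-480/10829; mL+mR=18160/10829 → advance +1; mR−mL=-19120/10829 → turn -1·90°
n=4: pose=(7,-5,N); sL=100/153, sR=20/37; mL=6760/5661, mR=-320/5661; mL+mR=6440/5661 → advance +1; mR−mL=-2360/1887 → turn -1·90°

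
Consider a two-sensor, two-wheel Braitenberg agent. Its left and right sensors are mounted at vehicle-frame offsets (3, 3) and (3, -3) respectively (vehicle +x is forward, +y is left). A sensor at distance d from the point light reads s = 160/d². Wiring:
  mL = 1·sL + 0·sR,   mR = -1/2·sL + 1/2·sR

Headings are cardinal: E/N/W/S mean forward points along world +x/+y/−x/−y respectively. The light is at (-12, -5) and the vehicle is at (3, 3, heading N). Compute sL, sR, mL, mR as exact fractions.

32/53 32/89 32/53 -576/4717

left sensor world pos  = (0, 6); dL² = 265
right sensor world pos = (6, 6); dR² = 445
sL = 160/265 = 32/53
sR = 160/445 = 32/89
mL = 1·sL + 0·sR = 32/53
mR = -1/2·sL + 1/2·sR = -576/4717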